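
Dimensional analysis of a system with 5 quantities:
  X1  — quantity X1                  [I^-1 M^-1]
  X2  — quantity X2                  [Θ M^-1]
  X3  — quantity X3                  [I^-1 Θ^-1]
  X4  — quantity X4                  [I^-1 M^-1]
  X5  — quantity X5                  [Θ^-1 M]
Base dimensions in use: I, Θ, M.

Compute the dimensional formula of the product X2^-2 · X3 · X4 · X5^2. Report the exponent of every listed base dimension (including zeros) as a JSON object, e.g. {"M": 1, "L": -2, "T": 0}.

Exponent matrix [I,Θ,M] × [X1,X2,X3,X4,X5]:
  I: [-1  0 -1 -1  0]
  Θ: [ 0  1 -1  0 -1]
  M: [-1 -1  0 -1  1]
  [I]: (-2)·0+(1)·-1+(1)·-1+(2)·0 = -2
  [Θ]: (-2)·1+(1)·-1+(1)·0+(2)·-1 = -5
  [M]: (-2)·-1+(1)·0+(1)·-1+(2)·1 = 3
⇒ I^-2 Θ^-5 M^3

{"I": -2, "Θ": -5, "M": 3}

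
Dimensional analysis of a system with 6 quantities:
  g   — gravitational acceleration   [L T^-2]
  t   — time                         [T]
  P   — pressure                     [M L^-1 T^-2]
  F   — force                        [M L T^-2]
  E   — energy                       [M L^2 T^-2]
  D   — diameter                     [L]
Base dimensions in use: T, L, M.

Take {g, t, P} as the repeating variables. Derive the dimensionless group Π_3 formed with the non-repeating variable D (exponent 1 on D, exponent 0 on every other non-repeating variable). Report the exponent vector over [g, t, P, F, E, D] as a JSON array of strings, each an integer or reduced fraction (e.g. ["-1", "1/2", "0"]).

Dimensional matrix (T×L×M by g×t×P×F×E×D):
  T: [-2  1 -2 -2 -2  0]
  L: [ 1  0 -1  1  2  1]
  M: [ 0  0  1  1  1  0]
Echelon form has 3 nonzero rows (pivots: g,t,P)
Repeat: g,t,P; free: F,E,D
RREF:
  r0: [   1    0    0    2    3    1]
  r1: [   0    1    0    4    6    2]
  r2: [   0    0    1    1    1    0]
Fix exponent of D at 1, F at 0, E at 0; solve each RREF row for its pivot's exponent:
  r0: exp(g) + (1)·1 = 0 ⇒ exp(g) = -1
  r1: exp(t) + (2)·1 = 0 ⇒ exp(t) = -2
  r2: exp(P) + (0)·1 = 0 ⇒ exp(P) = 0
Π_3 = g^-1 · t^-2 · D

["-1", "-2", "0", "0", "0", "1"]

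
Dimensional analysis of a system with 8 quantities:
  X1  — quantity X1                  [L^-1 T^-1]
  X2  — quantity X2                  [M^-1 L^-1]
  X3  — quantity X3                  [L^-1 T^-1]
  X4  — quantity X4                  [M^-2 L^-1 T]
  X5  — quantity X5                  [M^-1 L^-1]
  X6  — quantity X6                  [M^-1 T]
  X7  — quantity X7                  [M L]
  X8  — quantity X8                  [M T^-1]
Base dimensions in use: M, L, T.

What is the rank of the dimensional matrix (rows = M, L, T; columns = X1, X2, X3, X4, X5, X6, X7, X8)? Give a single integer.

Write exponents as rows M,L,T / cols X1,X2,X3,X4,X5,X6,X7,X8:
  M: [ 0 -1  0 -2 -1 -1  1  1]
  L: [-1 -1 -1 -1 -1  0  1  0]
  T: [-1  0 -1  1  0  1  0 -1]
Echelon form has 2 nonzero rows (pivots: X1,X2)

2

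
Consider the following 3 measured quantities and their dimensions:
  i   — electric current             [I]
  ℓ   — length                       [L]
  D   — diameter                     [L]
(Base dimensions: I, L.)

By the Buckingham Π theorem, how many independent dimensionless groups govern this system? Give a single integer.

1

Exponent matrix [I,L] × [i,ℓ,D]:
  I: [ 1  0  0]
  L: [ 0  1  1]
RREF → pivots at {i,ℓ} ⇒ r = 2
n=3, r=2 ⇒ 1 dimensionless group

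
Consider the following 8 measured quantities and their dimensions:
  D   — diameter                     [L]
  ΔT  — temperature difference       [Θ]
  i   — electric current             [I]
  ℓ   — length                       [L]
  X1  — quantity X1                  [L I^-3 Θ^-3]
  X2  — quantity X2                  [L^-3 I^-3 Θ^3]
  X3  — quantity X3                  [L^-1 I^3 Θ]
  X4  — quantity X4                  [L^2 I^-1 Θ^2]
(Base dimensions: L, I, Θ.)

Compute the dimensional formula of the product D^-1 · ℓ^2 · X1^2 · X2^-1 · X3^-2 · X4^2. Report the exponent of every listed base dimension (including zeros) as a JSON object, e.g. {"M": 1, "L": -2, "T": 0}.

Exponent matrix [L,I,Θ] × [D,ΔT,i,ℓ,X1,X2,X3,X4]:
  L: [ 1  0  0  1  1 -3 -1  2]
  I: [ 0  0  1  0 -3 -3  3 -1]
  Θ: [ 0  1  0  0 -3  3  1  2]
  [L]: (-1)·1+(2)·1+(2)·1+(-1)·-3+(-2)·-1+(2)·2 = 12
  [I]: (-1)·0+(2)·0+(2)·-3+(-1)·-3+(-2)·3+(2)·-1 = -11
  [Θ]: (-1)·0+(2)·0+(2)·-3+(-1)·3+(-2)·1+(2)·2 = -7
⇒ L^12 I^-11 Θ^-7

{"L": 12, "I": -11, "Θ": -7}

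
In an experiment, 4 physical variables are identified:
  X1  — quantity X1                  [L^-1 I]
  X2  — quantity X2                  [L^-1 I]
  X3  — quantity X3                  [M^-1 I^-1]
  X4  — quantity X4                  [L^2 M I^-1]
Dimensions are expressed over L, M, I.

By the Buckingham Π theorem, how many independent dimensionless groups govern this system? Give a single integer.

Dimensional matrix (L×M×I by X1×X2×X3×X4):
  L: [-1 -1  0  2]
  M: [ 0  0 -1  1]
  I: [ 1  1 -1 -1]
Row reduction gives pivot columns X1,X3; rank = 2
4 vars − rank 2 = 2 Π groups

2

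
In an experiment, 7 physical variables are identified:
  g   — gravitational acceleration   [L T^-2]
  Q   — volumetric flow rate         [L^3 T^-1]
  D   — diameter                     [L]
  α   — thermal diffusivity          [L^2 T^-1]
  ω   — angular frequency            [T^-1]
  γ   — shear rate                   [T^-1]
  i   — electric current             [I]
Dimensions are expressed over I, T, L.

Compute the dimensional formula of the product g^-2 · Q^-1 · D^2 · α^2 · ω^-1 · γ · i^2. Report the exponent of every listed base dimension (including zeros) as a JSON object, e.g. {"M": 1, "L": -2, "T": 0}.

{"I": 2, "T": 3, "L": 1}

Write exponents as rows I,T,L / cols g,Q,D,α,ω,γ,i:
  I: [ 0  0  0  0  0  0  1]
  T: [-2 -1  0 -1 -1 -1  0]
  L: [ 1  3  1  2  0  0  0]
  [I]: (-2)·0+(-1)·0+(2)·0+(2)·0+(-1)·0+(1)·0+(2)·1 = 2
  [T]: (-2)·-2+(-1)·-1+(2)·0+(2)·-1+(-1)·-1+(1)·-1+(2)·0 = 3
  [L]: (-2)·1+(-1)·3+(2)·1+(2)·2+(-1)·0+(1)·0+(2)·0 = 1
⇒ I^2 T^3 L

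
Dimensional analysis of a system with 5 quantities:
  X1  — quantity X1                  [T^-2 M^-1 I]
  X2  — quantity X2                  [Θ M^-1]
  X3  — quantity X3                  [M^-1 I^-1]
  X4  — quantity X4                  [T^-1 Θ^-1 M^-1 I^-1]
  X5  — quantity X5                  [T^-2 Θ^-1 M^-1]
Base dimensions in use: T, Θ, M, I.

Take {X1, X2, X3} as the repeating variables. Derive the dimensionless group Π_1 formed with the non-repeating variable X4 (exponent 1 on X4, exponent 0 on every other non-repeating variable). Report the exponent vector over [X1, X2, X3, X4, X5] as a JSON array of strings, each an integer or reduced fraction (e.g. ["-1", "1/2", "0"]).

["-1/2", "1", "-3/2", "1", "0"]

Write exponents as rows T,Θ,M,I / cols X1,X2,X3,X4,X5:
  T: [-2  0  0 -1 -2]
  Θ: [ 0  1  0 -1 -1]
  M: [-1 -1 -1 -1 -1]
  I: [ 1  0 -1 -1  0]
Row reduction gives pivot columns X1,X2,X3; rank = 3
Pivot set = {X1,X2,X3}, free = {X4,X5}
RREF:
  r0: [   1    0    0  1/2    1]
  r1: [   0    1    0   -1   -1]
  r2: [   0    0    1  3/2    1]
  r3: [   0    0    0    0    0]
Fix exponent of X4 at 1, X5 at 0; solve each RREF row for its pivot's exponent:
  r0: exp(X1) + (1/2)·1 = 0 ⇒ exp(X1) = -1/2
  r1: exp(X2) + (-1)·1 = 0 ⇒ exp(X2) = 1
  r2: exp(X3) + (3/2)·1 = 0 ⇒ exp(X3) = -3/2
Π_1 = X1^(-1/2) · X2 · X3^(-3/2) · X4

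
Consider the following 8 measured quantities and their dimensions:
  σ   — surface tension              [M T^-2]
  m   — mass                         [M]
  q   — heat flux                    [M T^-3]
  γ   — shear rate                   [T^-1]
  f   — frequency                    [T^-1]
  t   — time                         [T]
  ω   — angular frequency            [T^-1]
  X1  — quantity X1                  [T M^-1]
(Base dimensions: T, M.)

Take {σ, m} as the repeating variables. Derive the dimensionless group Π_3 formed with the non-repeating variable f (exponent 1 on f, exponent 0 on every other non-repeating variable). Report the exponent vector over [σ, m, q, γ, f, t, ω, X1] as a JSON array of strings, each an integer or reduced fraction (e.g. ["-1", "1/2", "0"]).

Dimensional matrix (T×M by σ×m×q×γ×f×t×ω×X1):
  T: [-2  0 -3 -1 -1  1 -1  1]
  M: [ 1  1  1  0  0  0  0 -1]
RREF → pivots at {σ,m} ⇒ r = 2
Repeat: σ,m; free: q,γ,f,t,ω,X1
RREF:
  r0: [   1    0  3/2  1/2  1/2 -1/2  1/2 -1/2]
  r1: [   0    1 -1/2 -1/2 -1/2  1/2 -1/2 -1/2]
Fix exponent of f at 1, q at 0, γ at 0, t at 0, ω at 0, X1 at 0; solve each RREF row for its pivot's exponent:
  r0: exp(σ) + (1/2)·1 = 0 ⇒ exp(σ) = -1/2
  r1: exp(m) + (-1/2)·1 = 0 ⇒ exp(m) = 1/2
Π_3 = σ^(-1/2) · m^(1/2) · f

["-1/2", "1/2", "0", "0", "1", "0", "0", "0"]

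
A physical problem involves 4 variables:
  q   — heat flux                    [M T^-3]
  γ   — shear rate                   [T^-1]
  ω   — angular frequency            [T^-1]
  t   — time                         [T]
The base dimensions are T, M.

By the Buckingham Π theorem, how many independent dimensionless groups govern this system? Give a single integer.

2

Exponent matrix [T,M] × [q,γ,ω,t]:
  T: [-3 -1 -1  1]
  M: [ 1  0  0  0]
RREF → pivots at {q,γ} ⇒ r = 2
Π count = n − r = 4 − 2 = 2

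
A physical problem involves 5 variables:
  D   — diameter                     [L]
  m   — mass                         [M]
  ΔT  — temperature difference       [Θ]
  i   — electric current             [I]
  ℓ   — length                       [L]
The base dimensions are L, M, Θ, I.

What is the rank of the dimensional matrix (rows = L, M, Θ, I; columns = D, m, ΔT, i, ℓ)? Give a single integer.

4

Exponent matrix [L,M,Θ,I] × [D,m,ΔT,i,ℓ]:
  L: [ 1  0  0  0  1]
  M: [ 0  1  0  0  0]
  Θ: [ 0  0  1  0  0]
  I: [ 0  0  0  1  0]
RREF → pivots at {D,m,ΔT,i} ⇒ r = 4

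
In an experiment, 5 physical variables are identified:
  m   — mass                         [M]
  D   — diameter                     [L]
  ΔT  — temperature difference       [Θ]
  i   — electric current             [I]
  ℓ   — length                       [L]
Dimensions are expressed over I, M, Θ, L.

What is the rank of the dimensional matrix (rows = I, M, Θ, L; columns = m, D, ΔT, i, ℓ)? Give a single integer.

Exponent matrix [I,M,Θ,L] × [m,D,ΔT,i,ℓ]:
  I: [ 0  0  0  1  0]
  M: [ 1  0  0  0  0]
  Θ: [ 0  0  1  0  0]
  L: [ 0  1  0  0  1]
Echelon form has 4 nonzero rows (pivots: m,D,ΔT,i)

4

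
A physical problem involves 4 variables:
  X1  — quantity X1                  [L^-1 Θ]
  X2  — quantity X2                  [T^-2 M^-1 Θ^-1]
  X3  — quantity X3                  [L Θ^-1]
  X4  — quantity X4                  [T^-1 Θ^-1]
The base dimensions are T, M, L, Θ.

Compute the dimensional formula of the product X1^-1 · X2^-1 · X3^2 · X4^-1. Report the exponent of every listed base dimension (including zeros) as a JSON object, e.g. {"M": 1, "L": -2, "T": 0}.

{"T": 3, "M": 1, "L": 3, "Θ": -1}

Dimensional matrix (T×M×L×Θ by X1×X2×X3×X4):
  T: [ 0 -2  0 -1]
  M: [ 0 -1  0  0]
  L: [-1  0  1  0]
  Θ: [ 1 -1 -1 -1]
  [T]: (-1)·0+(-1)·-2+(2)·0+(-1)·-1 = 3
  [M]: (-1)·0+(-1)·-1+(2)·0+(-1)·0 = 1
  [L]: (-1)·-1+(-1)·0+(2)·1+(-1)·0 = 3
  [Θ]: (-1)·1+(-1)·-1+(2)·-1+(-1)·-1 = -1
⇒ T^3 M L^3 Θ^-1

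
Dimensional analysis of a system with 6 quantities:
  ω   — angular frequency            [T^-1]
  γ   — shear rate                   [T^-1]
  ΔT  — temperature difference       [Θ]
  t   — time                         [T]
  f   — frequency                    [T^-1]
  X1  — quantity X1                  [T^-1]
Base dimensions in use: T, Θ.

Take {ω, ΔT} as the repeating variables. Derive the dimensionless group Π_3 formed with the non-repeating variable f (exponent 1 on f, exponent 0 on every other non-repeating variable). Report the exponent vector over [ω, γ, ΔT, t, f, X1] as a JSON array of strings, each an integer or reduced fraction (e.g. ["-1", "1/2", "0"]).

["-1", "0", "0", "0", "1", "0"]

Dimensional matrix (T×Θ by ω×γ×ΔT×t×f×X1):
  T: [-1 -1  0  1 -1 -1]
  Θ: [ 0  0  1  0  0  0]
Row reduction gives pivot columns ω,ΔT; rank = 2
Repeat: ω,ΔT; free: γ,t,f,X1
RREF:
  r0: [   1    1    0   -1    1    1]
  r1: [   0    0    1    0    0    0]
Fix exponent of f at 1, γ at 0, t at 0, X1 at 0; solve each RREF row for its pivot's exponent:
  r0: exp(ω) + (1)·1 = 0 ⇒ exp(ω) = -1
  r1: exp(ΔT) + (0)·1 = 0 ⇒ exp(ΔT) = 0
Π_3 = ω^-1 · f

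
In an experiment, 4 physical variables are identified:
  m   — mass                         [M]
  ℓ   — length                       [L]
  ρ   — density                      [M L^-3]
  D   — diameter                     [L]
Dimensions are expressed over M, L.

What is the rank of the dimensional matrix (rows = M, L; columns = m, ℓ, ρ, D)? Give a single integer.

2

Dimensional matrix (M×L by m×ℓ×ρ×D):
  M: [ 1  0  1  0]
  L: [ 0  1 -3  1]
Echelon form has 2 nonzero rows (pivots: m,ℓ)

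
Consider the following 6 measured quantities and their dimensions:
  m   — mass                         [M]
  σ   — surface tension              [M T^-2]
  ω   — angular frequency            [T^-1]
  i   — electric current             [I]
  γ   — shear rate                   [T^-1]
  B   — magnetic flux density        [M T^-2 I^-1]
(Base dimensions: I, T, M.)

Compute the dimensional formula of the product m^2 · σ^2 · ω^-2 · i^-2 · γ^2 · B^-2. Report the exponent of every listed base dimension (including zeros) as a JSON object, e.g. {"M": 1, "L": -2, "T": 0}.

{"I": 0, "T": 0, "M": 2}

Exponent matrix [I,T,M] × [m,σ,ω,i,γ,B]:
  I: [ 0  0  0  1  0 -1]
  T: [ 0 -2 -1  0 -1 -2]
  M: [ 1  1  0  0  0  1]
  [I]: (2)·0+(2)·0+(-2)·0+(-2)·1+(2)·0+(-2)·-1 = 0
  [T]: (2)·0+(2)·-2+(-2)·-1+(-2)·0+(2)·-1+(-2)·-2 = 0
  [M]: (2)·1+(2)·1+(-2)·0+(-2)·0+(2)·0+(-2)·1 = 2
⇒ M^2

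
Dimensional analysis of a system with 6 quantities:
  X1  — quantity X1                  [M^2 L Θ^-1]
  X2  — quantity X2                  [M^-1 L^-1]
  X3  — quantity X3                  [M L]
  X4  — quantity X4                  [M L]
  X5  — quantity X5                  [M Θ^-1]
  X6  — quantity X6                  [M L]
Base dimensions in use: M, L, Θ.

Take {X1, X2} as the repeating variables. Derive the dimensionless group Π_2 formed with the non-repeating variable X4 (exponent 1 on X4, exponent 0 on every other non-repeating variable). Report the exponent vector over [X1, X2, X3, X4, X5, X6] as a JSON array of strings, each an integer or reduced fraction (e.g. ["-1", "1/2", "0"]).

Dimensional matrix (M×L×Θ by X1×X2×X3×X4×X5×X6):
  M: [ 2 -1  1  1  1  1]
  L: [ 1 -1  1  1  0  1]
  Θ: [-1  0  0  0 -1  0]
RREF → pivots at {X1,X2} ⇒ r = 2
Repeat: X1,X2; free: X3,X4,X5,X6
RREF:
  r0: [   1    0    0    0    1    0]
  r1: [   0    1   -1   -1    1   -1]
  r2: [   0    0    0    0    0    0]
Fix exponent of X4 at 1, X3 at 0, X5 at 0, X6 at 0; solve each RREF row for its pivot's exponent:
  r0: exp(X1) + (0)·1 = 0 ⇒ exp(X1) = 0
  r1: exp(X2) + (-1)·1 = 0 ⇒ exp(X2) = 1
Π_2 = X2 · X4

["0", "1", "0", "1", "0", "0"]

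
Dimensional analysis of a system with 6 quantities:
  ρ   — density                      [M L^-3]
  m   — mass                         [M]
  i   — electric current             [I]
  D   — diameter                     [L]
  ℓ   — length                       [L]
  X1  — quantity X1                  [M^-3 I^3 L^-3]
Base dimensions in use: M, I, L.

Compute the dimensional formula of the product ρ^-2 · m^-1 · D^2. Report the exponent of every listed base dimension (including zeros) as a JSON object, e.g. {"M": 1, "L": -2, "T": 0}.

Exponent matrix [M,I,L] × [ρ,m,i,D,ℓ,X1]:
  M: [ 1  1  0  0  0 -3]
  I: [ 0  0  1  0  0  3]
  L: [-3  0  0  1  1 -3]
  [M]: (-2)·1+(-1)·1+(2)·0 = -3
  [I]: (-2)·0+(-1)·0+(2)·0 = 0
  [L]: (-2)·-3+(-1)·0+(2)·1 = 8
⇒ M^-3 L^8

{"M": -3, "I": 0, "L": 8}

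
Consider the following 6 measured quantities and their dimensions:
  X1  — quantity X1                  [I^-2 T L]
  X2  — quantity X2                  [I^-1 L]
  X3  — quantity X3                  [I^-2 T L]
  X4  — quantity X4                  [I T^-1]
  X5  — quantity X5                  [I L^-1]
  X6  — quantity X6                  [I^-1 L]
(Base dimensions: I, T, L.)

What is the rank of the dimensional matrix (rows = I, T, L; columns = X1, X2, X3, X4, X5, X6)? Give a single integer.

2

Exponent matrix [I,T,L] × [X1,X2,X3,X4,X5,X6]:
  I: [-2 -1 -2  1  1 -1]
  T: [ 1  0  1 -1  0  0]
  L: [ 1  1  1  0 -1  1]
RREF → pivots at {X1,X2} ⇒ r = 2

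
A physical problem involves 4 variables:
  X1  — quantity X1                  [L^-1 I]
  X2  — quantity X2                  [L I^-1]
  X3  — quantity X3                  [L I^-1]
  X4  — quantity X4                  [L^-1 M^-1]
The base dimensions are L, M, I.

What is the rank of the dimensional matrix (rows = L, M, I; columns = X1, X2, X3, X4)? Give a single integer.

Exponent matrix [L,M,I] × [X1,X2,X3,X4]:
  L: [-1  1  1 -1]
  M: [ 0  0  0 -1]
  I: [ 1 -1 -1  0]
RREF → pivots at {X1,X4} ⇒ r = 2

2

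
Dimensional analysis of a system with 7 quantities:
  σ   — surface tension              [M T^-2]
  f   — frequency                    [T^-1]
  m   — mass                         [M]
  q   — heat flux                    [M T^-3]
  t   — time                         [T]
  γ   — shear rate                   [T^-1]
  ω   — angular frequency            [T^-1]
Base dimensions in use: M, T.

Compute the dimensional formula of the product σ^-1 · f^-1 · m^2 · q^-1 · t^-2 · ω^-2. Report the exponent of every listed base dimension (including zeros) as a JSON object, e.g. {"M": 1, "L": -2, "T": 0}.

{"M": 0, "T": 6}

Write exponents as rows M,T / cols σ,f,m,q,t,γ,ω:
  M: [ 1  0  1  1  0  0  0]
  T: [-2 -1  0 -3  1 -1 -1]
  [M]: (-1)·1+(-1)·0+(2)·1+(-1)·1+(-2)·0+(-2)·0 = 0
  [T]: (-1)·-2+(-1)·-1+(2)·0+(-1)·-3+(-2)·1+(-2)·-1 = 6
⇒ T^6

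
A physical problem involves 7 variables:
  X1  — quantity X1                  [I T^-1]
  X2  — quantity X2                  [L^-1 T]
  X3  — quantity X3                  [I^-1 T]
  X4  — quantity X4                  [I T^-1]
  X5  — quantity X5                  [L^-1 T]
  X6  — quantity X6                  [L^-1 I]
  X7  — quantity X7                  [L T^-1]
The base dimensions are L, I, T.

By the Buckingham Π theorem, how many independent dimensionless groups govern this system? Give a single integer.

Dimensional matrix (L×I×T by X1×X2×X3×X4×X5×X6×X7):
  L: [ 0 -1  0  0 -1 -1  1]
  I: [ 1  0 -1  1  0  1  0]
  T: [-1  1  1 -1  1  0 -1]
Echelon form has 2 nonzero rows (pivots: X1,X2)
Π count = n − r = 7 − 2 = 5

5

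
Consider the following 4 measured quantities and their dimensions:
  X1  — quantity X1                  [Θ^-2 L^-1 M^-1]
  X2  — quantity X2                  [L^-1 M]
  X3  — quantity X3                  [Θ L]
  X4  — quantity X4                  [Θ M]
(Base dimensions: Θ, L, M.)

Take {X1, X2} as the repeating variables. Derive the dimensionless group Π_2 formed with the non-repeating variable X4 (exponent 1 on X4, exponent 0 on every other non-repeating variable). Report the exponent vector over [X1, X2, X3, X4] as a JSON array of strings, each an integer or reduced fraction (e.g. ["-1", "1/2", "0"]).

["1/2", "-1/2", "0", "1"]

Dimensional matrix (Θ×L×M by X1×X2×X3×X4):
  Θ: [-2  0  1  1]
  L: [-1 -1  1  0]
  M: [-1  1  0  1]
Echelon form has 2 nonzero rows (pivots: X1,X2)
Pivot set = {X1,X2}, free = {X3,X4}
RREF:
  r0: [   1    0 -1/2 -1/2]
  r1: [   0    1 -1/2  1/2]
  r2: [   0    0    0    0]
Fix exponent of X4 at 1, X3 at 0; solve each RREF row for its pivot's exponent:
  r0: exp(X1) + (-1/2)·1 = 0 ⇒ exp(X1) = 1/2
  r1: exp(X2) + (1/2)·1 = 0 ⇒ exp(X2) = -1/2
Π_2 = X1^(1/2) · X2^(-1/2) · X4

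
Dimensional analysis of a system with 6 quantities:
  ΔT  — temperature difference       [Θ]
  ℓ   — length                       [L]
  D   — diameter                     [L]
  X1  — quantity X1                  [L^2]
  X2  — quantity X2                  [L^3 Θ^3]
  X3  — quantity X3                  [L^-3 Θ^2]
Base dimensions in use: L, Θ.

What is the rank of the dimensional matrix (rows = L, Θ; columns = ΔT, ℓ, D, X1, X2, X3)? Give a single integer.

2

Dimensional matrix (L×Θ by ΔT×ℓ×D×X1×X2×X3):
  L: [ 0  1  1  2  3 -3]
  Θ: [ 1  0  0  0  3  2]
RREF → pivots at {ΔT,ℓ} ⇒ r = 2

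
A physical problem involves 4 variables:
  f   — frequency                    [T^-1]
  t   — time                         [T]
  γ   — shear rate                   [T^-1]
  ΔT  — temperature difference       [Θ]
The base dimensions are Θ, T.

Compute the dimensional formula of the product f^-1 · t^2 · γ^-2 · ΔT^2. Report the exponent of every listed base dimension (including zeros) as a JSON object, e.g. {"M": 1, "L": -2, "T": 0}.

{"Θ": 2, "T": 5}

Exponent matrix [Θ,T] × [f,t,γ,ΔT]:
  Θ: [ 0  0  0  1]
  T: [-1  1 -1  0]
  [Θ]: (-1)·0+(2)·0+(-2)·0+(2)·1 = 2
  [T]: (-1)·-1+(2)·1+(-2)·-1+(2)·0 = 5
⇒ Θ^2 T^5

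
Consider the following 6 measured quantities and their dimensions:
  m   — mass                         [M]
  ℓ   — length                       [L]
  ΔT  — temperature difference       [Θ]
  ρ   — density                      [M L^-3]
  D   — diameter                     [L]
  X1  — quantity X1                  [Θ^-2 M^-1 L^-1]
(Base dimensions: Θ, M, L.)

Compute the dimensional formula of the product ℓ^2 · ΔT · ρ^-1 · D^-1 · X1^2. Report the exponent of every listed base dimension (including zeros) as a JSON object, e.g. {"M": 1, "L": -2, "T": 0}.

Dimensional matrix (Θ×M×L by m×ℓ×ΔT×ρ×D×X1):
  Θ: [ 0  0  1  0  0 -2]
  M: [ 1  0  0  1  0 -1]
  L: [ 0  1  0 -3  1 -1]
  [Θ]: (2)·0+(1)·1+(-1)·0+(-1)·0+(2)·-2 = -3
  [M]: (2)·0+(1)·0+(-1)·1+(-1)·0+(2)·-1 = -3
  [L]: (2)·1+(1)·0+(-1)·-3+(-1)·1+(2)·-1 = 2
⇒ Θ^-3 M^-3 L^2

{"Θ": -3, "M": -3, "L": 2}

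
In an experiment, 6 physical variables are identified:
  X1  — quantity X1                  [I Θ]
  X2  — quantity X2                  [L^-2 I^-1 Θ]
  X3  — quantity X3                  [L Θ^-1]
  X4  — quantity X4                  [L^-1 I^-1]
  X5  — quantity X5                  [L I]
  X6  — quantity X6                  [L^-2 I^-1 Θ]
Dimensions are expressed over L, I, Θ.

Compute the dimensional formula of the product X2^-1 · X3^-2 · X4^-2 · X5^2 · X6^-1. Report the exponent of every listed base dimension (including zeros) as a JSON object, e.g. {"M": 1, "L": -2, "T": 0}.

{"L": 6, "I": 6, "Θ": 0}

Dimensional matrix (L×I×Θ by X1×X2×X3×X4×X5×X6):
  L: [ 0 -2  1 -1  1 -2]
  I: [ 1 -1  0 -1  1 -1]
  Θ: [ 1  1 -1  0  0  1]
  [L]: (-1)·-2+(-2)·1+(-2)·-1+(2)·1+(-1)·-2 = 6
  [I]: (-1)·-1+(-2)·0+(-2)·-1+(2)·1+(-1)·-1 = 6
  [Θ]: (-1)·1+(-2)·-1+(-2)·0+(2)·0+(-1)·1 = 0
⇒ L^6 I^6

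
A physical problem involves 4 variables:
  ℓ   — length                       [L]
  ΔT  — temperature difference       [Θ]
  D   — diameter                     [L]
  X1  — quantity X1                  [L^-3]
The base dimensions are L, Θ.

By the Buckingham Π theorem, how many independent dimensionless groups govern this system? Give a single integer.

Dimensional matrix (L×Θ by ℓ×ΔT×D×X1):
  L: [ 1  0  1 -3]
  Θ: [ 0  1  0  0]
Row reduction gives pivot columns ℓ,ΔT; rank = 2
Π count = n − r = 4 − 2 = 2

2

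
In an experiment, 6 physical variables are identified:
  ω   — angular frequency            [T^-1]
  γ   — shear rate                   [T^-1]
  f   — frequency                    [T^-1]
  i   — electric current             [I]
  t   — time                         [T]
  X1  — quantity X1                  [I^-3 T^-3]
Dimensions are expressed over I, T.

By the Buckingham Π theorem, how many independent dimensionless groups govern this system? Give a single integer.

4

Exponent matrix [I,T] × [ω,γ,f,i,t,X1]:
  I: [ 0  0  0  1  0 -3]
  T: [-1 -1 -1  0  1 -3]
RREF → pivots at {ω,i} ⇒ r = 2
6 vars − rank 2 = 4 Π groups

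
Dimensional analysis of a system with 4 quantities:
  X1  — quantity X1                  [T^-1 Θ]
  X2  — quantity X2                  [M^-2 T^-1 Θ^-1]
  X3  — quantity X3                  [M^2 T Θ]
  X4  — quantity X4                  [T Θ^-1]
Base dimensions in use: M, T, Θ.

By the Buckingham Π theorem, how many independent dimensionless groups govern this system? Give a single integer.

2

Dimensional matrix (M×T×Θ by X1×X2×X3×X4):
  M: [ 0 -2  2  0]
  T: [-1 -1  1  1]
  Θ: [ 1 -1  1 -1]
Row reduction gives pivot columns X1,X2; rank = 2
4 vars − rank 2 = 2 Π groups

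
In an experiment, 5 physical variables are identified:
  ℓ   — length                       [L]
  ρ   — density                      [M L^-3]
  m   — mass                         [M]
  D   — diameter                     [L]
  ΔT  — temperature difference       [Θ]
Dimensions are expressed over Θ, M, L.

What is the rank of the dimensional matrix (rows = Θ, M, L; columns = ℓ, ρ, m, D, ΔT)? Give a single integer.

3

Dimensional matrix (Θ×M×L by ℓ×ρ×m×D×ΔT):
  Θ: [ 0  0  0  0  1]
  M: [ 0  1  1  0  0]
  L: [ 1 -3  0  1  0]
Echelon form has 3 nonzero rows (pivots: ℓ,ρ,ΔT)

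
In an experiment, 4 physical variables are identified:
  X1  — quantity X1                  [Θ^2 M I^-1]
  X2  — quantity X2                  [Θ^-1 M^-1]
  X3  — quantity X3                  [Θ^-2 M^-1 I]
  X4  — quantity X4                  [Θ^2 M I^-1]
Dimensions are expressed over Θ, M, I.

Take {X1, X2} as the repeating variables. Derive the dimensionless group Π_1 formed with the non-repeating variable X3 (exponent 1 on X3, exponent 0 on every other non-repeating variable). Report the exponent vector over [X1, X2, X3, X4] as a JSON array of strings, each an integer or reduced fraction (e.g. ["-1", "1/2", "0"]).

["1", "0", "1", "0"]

Write exponents as rows Θ,M,I / cols X1,X2,X3,X4:
  Θ: [ 2 -1 -2  2]
  M: [ 1 -1 -1  1]
  I: [-1  0  1 -1]
RREF → pivots at {X1,X2} ⇒ r = 2
Repeat: X1,X2; free: X3,X4
RREF:
  r0: [   1    0   -1    1]
  r1: [   0    1    0    0]
  r2: [   0    0    0    0]
Fix exponent of X3 at 1, X4 at 0; solve each RREF row for its pivot's exponent:
  r0: exp(X1) + (-1)·1 = 0 ⇒ exp(X1) = 1
  r1: exp(X2) + (0)·1 = 0 ⇒ exp(X2) = 0
Π_1 = X1 · X3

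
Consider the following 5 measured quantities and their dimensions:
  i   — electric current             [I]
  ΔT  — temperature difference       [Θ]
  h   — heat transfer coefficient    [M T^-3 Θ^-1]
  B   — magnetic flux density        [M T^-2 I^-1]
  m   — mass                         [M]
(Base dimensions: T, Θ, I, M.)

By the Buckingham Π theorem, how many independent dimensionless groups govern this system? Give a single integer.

1

Dimensional matrix (T×Θ×I×M by i×ΔT×h×B×m):
  T: [ 0  0 -3 -2  0]
  Θ: [ 0  1 -1  0  0]
  I: [ 1  0  0 -1  0]
  M: [ 0  0  1  1  1]
RREF → pivots at {i,ΔT,h,B} ⇒ r = 4
5 vars − rank 4 = 1 Π group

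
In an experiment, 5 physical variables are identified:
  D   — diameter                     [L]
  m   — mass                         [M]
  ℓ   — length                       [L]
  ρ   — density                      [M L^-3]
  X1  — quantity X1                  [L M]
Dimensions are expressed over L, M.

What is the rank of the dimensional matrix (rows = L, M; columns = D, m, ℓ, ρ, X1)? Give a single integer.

2

Dimensional matrix (L×M by D×m×ℓ×ρ×X1):
  L: [ 1  0  1 -3  1]
  M: [ 0  1  0  1  1]
Echelon form has 2 nonzero rows (pivots: D,m)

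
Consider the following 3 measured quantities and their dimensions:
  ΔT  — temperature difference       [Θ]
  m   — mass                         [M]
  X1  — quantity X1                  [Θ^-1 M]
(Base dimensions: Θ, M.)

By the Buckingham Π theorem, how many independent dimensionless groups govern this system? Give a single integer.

Exponent matrix [Θ,M] × [ΔT,m,X1]:
  Θ: [ 1  0 -1]
  M: [ 0  1  1]
Echelon form has 2 nonzero rows (pivots: ΔT,m)
3 vars − rank 2 = 1 Π group

1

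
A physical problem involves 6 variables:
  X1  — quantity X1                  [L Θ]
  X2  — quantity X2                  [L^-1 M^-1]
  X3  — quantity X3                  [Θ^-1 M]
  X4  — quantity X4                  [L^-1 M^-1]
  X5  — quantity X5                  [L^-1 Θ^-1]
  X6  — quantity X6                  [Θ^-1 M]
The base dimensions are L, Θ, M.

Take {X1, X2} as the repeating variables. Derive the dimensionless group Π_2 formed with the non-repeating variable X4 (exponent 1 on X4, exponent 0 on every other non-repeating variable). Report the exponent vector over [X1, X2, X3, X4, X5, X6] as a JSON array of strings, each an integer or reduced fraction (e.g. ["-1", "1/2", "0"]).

["0", "-1", "0", "1", "0", "0"]

Write exponents as rows L,Θ,M / cols X1,X2,X3,X4,X5,X6:
  L: [ 1 -1  0 -1 -1  0]
  Θ: [ 1  0 -1  0 -1 -1]
  M: [ 0 -1  1 -1  0  1]
RREF → pivots at {X1,X2} ⇒ r = 2
Pivot set = {X1,X2}, free = {X3,X4,X5,X6}
RREF:
  r0: [   1    0   -1    0   -1   -1]
  r1: [   0    1   -1    1    0   -1]
  r2: [   0    0    0    0    0    0]
Fix exponent of X4 at 1, X3 at 0, X5 at 0, X6 at 0; solve each RREF row for its pivot's exponent:
  r0: exp(X1) + (0)·1 = 0 ⇒ exp(X1) = 0
  r1: exp(X2) + (1)·1 = 0 ⇒ exp(X2) = -1
Π_2 = X2^-1 · X4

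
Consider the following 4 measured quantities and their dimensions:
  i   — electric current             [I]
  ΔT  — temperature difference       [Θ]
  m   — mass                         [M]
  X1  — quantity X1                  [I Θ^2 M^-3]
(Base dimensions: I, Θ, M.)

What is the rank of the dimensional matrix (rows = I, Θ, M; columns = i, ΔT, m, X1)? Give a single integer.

Write exponents as rows I,Θ,M / cols i,ΔT,m,X1:
  I: [ 1  0  0  1]
  Θ: [ 0  1  0  2]
  M: [ 0  0  1 -3]
Echelon form has 3 nonzero rows (pivots: i,ΔT,m)

3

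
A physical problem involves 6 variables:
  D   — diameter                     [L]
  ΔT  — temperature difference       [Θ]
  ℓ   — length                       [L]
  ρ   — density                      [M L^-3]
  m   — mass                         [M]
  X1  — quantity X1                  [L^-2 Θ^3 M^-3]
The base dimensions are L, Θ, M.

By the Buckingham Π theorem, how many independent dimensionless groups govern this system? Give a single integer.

Write exponents as rows L,Θ,M / cols D,ΔT,ℓ,ρ,m,X1:
  L: [ 1  0  1 -3  0 -2]
  Θ: [ 0  1  0  0  0  3]
  M: [ 0  0  0  1  1 -3]
Echelon form has 3 nonzero rows (pivots: D,ΔT,ρ)
6 vars − rank 3 = 3 Π groups

3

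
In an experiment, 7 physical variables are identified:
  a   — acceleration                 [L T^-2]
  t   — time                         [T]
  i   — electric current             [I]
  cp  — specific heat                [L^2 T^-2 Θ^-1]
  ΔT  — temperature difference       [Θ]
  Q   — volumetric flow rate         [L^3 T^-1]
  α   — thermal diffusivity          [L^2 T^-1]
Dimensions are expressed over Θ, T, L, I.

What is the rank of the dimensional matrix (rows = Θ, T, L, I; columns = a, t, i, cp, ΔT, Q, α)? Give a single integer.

Exponent matrix [Θ,T,L,I] × [a,t,i,cp,ΔT,Q,α]:
  Θ: [ 0  0  0 -1  1  0  0]
  T: [-2  1  0 -2  0 -1 -1]
  L: [ 1  0  0  2  0  3  2]
  I: [ 0  0  1  0  0  0  0]
RREF → pivots at {a,t,i,cp} ⇒ r = 4

4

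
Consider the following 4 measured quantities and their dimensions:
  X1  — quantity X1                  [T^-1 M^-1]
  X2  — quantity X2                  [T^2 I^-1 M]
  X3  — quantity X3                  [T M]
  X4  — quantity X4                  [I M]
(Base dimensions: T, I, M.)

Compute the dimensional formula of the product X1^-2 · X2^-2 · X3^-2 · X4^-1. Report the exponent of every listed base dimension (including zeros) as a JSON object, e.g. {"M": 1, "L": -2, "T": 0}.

{"T": -4, "I": 1, "M": -3}

Dimensional matrix (T×I×M by X1×X2×X3×X4):
  T: [-1  2  1  0]
  I: [ 0 -1  0  1]
  M: [-1  1  1  1]
  [T]: (-2)·-1+(-2)·2+(-2)·1+(-1)·0 = -4
  [I]: (-2)·0+(-2)·-1+(-2)·0+(-1)·1 = 1
  [M]: (-2)·-1+(-2)·1+(-2)·1+(-1)·1 = -3
⇒ T^-4 I M^-3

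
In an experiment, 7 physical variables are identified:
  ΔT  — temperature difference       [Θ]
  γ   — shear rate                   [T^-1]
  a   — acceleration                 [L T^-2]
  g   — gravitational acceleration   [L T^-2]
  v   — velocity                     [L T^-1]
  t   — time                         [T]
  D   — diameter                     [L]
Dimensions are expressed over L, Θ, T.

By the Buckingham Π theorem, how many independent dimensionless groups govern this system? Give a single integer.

4

Dimensional matrix (L×Θ×T by ΔT×γ×a×g×v×t×D):
  L: [ 0  0  1  1  1  0  1]
  Θ: [ 1  0  0  0  0  0  0]
  T: [ 0 -1 -2 -2 -1  1  0]
Echelon form has 3 nonzero rows (pivots: ΔT,γ,a)
7 vars − rank 3 = 4 Π groups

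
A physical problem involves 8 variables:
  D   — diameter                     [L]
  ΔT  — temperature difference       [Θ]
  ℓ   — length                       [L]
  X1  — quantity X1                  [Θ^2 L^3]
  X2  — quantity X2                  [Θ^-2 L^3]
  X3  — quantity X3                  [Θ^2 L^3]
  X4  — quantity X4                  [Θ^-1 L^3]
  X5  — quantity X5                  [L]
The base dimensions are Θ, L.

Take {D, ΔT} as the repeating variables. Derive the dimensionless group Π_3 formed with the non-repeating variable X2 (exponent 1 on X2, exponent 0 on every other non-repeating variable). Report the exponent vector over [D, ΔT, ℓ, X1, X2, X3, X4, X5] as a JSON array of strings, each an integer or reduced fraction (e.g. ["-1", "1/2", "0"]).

["-3", "2", "0", "0", "1", "0", "0", "0"]

Write exponents as rows Θ,L / cols D,ΔT,ℓ,X1,X2,X3,X4,X5:
  Θ: [ 0  1  0  2 -2  2 -1  0]
  L: [ 1  0  1  3  3  3  3  1]
Echelon form has 2 nonzero rows (pivots: D,ΔT)
Repeat: D,ΔT; free: ℓ,X1,X2,X3,X4,X5
RREF:
  r0: [   1    0    1    3    3    3    3    1]
  r1: [   0    1    0    2   -2    2   -1    0]
Fix exponent of X2 at 1, ℓ at 0, X1 at 0, X3 at 0, X4 at 0, X5 at 0; solve each RREF row for its pivot's exponent:
  r0: exp(D) + (3)·1 = 0 ⇒ exp(D) = -3
  r1: exp(ΔT) + (-2)·1 = 0 ⇒ exp(ΔT) = 2
Π_3 = D^-3 · ΔT^2 · X2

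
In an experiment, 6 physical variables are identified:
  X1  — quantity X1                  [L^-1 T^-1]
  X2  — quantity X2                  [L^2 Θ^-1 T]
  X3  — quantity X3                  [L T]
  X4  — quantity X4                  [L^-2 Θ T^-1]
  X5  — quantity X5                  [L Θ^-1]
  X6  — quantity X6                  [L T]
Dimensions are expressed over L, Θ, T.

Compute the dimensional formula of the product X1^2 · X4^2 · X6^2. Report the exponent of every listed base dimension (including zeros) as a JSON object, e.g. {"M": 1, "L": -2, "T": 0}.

Exponent matrix [L,Θ,T] × [X1,X2,X3,X4,X5,X6]:
  L: [-1  2  1 -2  1  1]
  Θ: [ 0 -1  0  1 -1  0]
  T: [-1  1  1 -1  0  1]
  [L]: (2)·-1+(2)·-2+(2)·1 = -4
  [Θ]: (2)·0+(2)·1+(2)·0 = 2
  [T]: (2)·-1+(2)·-1+(2)·1 = -2
⇒ L^-4 Θ^2 T^-2

{"L": -4, "Θ": 2, "T": -2}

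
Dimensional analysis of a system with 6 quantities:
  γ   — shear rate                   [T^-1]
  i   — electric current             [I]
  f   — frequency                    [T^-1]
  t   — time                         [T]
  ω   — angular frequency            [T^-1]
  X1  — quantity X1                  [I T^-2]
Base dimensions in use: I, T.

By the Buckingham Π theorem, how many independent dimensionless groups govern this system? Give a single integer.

Write exponents as rows I,T / cols γ,i,f,t,ω,X1:
  I: [ 0  1  0  0  0  1]
  T: [-1  0 -1  1 -1 -2]
RREF → pivots at {γ,i} ⇒ r = 2
6 vars − rank 2 = 4 Π groups

4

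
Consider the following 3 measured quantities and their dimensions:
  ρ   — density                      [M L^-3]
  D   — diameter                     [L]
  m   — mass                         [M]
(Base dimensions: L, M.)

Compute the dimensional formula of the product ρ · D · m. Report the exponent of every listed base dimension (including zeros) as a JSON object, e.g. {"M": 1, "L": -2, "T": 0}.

{"L": -2, "M": 2}

Dimensional matrix (L×M by ρ×D×m):
  L: [-3  1  0]
  M: [ 1  0  1]
  [L]: (1)·-3+(1)·1+(1)·0 = -2
  [M]: (1)·1+(1)·0+(1)·1 = 2
⇒ L^-2 M^2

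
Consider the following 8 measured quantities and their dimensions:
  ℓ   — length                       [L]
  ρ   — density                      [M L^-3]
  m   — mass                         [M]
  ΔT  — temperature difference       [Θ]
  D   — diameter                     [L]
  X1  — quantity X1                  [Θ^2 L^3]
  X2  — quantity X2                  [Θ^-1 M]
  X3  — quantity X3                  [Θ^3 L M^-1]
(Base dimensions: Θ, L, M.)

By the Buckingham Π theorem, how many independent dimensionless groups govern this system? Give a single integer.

5

Write exponents as rows Θ,L,M / cols ℓ,ρ,m,ΔT,D,X1,X2,X3:
  Θ: [ 0  0  0  1  0  2 -1  3]
  L: [ 1 -3  0  0  1  3  0  1]
  M: [ 0  1  1  0  0  0  1 -1]
RREF → pivots at {ℓ,ρ,ΔT} ⇒ r = 3
n=8, r=3 ⇒ 5 dimensionless groups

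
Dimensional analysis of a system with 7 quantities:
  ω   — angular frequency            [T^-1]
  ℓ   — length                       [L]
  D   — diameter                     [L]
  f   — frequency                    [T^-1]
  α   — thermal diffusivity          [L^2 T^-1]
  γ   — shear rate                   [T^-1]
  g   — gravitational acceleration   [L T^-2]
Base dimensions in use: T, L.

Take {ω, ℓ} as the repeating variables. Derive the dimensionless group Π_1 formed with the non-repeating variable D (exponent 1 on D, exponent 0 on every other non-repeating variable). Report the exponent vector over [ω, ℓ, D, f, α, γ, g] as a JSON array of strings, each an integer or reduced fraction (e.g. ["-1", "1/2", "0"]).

Exponent matrix [T,L] × [ω,ℓ,D,f,α,γ,g]:
  T: [-1  0  0 -1 -1 -1 -2]
  L: [ 0  1  1  0  2  0  1]
Row reduction gives pivot columns ω,ℓ; rank = 2
Repeat: ω,ℓ; free: D,f,α,γ,g
RREF:
  r0: [   1    0    0    1    1    1    2]
  r1: [   0    1    1    0    2    0    1]
Fix exponent of D at 1, f at 0, α at 0, γ at 0, g at 0; solve each RREF row for its pivot's exponent:
  r0: exp(ω) + (0)·1 = 0 ⇒ exp(ω) = 0
  r1: exp(ℓ) + (1)·1 = 0 ⇒ exp(ℓ) = -1
Π_1 = ℓ^-1 · D

["0", "-1", "1", "0", "0", "0", "0"]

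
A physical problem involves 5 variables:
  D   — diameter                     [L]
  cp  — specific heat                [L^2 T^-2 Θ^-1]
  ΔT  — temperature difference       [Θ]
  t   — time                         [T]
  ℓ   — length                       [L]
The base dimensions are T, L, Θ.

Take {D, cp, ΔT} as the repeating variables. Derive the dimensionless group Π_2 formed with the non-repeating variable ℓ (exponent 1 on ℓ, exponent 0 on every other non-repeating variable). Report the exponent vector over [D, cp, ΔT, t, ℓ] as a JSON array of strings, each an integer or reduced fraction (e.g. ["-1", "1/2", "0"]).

["-1", "0", "0", "0", "1"]

Exponent matrix [T,L,Θ] × [D,cp,ΔT,t,ℓ]:
  T: [ 0 -2  0  1  0]
  L: [ 1  2  0  0  1]
  Θ: [ 0 -1  1  0  0]
Echelon form has 3 nonzero rows (pivots: D,cp,ΔT)
Repeat: D,cp,ΔT; free: t,ℓ
RREF:
  r0: [   1    0    0    1    1]
  r1: [   0    1    0 -1/2    0]
  r2: [   0    0    1 -1/2    0]
Fix exponent of ℓ at 1, t at 0; solve each RREF row for its pivot's exponent:
  r0: exp(D) + (1)·1 = 0 ⇒ exp(D) = -1
  r1: exp(cp) + (0)·1 = 0 ⇒ exp(cp) = 0
  r2: exp(ΔT) + (0)·1 = 0 ⇒ exp(ΔT) = 0
Π_2 = D^-1 · ℓ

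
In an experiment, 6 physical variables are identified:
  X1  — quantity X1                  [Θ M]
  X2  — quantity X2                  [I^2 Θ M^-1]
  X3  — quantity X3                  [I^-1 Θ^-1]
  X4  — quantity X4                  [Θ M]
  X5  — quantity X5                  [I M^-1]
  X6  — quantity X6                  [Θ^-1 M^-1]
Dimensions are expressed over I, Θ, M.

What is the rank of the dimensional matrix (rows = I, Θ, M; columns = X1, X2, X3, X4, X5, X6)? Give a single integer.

Write exponents as rows I,Θ,M / cols X1,X2,X3,X4,X5,X6:
  I: [ 0  2 -1  0  1  0]
  Θ: [ 1  1 -1  1  0 -1]
  M: [ 1 -1  0  1 -1 -1]
Echelon form has 2 nonzero rows (pivots: X1,X2)

2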